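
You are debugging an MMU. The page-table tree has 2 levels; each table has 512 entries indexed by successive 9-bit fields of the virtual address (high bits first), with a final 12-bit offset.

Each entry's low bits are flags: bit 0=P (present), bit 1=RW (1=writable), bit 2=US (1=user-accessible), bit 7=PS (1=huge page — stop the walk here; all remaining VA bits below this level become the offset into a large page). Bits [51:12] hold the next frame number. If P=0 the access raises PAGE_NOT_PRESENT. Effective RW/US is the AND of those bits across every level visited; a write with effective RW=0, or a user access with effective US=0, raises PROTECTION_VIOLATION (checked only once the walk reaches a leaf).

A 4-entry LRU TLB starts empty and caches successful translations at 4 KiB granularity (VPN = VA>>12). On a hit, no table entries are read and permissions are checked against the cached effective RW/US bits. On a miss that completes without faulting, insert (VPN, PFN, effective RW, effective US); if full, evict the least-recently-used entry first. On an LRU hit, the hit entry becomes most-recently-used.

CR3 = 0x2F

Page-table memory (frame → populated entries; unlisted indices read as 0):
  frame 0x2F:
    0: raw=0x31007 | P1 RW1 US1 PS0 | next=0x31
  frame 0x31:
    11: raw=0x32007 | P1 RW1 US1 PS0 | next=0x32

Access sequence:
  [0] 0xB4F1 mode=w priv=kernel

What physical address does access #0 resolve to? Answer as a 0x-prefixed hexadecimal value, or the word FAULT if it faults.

Per-access translation:
#0 VA=0xB4F1 (w,kernel):
  lvl0: tbl 0x2F, slot 0 ⇒ 0x31007 (P1/RW1/US1/PS0)
  lvl1: tbl 0x31, slot 11 ⇒ 0x32007 (P1/RW1/US1/PS0)
  ⇒ phys 0x324F1  [2 reads]

Access #0 PA: 0x324F1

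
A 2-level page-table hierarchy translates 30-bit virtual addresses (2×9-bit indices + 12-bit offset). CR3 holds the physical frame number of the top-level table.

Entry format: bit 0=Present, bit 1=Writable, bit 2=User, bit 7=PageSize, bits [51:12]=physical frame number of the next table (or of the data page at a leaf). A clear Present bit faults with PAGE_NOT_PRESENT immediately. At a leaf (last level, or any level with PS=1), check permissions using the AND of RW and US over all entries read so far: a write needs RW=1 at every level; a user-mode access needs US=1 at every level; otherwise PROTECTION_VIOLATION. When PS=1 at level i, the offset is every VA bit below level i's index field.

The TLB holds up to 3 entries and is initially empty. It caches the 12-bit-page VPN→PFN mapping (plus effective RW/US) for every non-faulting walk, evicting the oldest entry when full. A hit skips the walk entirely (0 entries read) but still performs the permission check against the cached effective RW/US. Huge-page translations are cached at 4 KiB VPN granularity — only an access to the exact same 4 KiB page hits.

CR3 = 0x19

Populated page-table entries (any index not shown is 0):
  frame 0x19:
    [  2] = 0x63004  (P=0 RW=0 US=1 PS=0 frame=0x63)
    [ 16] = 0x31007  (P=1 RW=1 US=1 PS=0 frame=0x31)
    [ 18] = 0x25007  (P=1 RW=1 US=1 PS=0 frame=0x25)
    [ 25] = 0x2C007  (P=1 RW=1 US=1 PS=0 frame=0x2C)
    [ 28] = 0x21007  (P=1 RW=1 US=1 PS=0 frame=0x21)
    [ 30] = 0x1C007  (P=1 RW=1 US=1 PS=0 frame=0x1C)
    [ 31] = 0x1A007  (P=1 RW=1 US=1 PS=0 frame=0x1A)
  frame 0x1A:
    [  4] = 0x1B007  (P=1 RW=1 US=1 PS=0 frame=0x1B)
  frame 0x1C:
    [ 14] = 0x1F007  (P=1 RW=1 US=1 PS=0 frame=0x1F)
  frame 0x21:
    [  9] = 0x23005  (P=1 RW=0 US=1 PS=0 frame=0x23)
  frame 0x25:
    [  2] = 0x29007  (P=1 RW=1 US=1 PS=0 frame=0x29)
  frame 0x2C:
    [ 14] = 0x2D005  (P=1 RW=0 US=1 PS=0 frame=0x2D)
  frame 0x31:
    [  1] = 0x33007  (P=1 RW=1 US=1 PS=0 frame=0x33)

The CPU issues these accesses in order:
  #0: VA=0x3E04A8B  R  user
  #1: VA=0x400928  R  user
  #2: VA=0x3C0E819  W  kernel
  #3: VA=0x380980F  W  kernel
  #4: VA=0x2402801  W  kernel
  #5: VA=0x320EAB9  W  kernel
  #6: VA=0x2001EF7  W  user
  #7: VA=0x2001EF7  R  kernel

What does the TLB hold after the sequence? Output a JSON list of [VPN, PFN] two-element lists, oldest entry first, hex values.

Walk each access:
#0 VA=0x3E04A8B (r,user):
  [0] read 0x19 idx=31: raw=0x1A007 flags P=1 W=1 U=1 S=0
  [1] read 0x1A idx=4: raw=0x1B007 flags P=1 W=1 U=1 S=0
  → PA=0x1BA8B  (2 entries read)
#1 VA=0x400928 (r,user):
  [0] read 0x19 idx=2: raw=0x63004 flags P=0 W=0 U=1 S=0
  ✗ PAGE_NOT_PRESENT  [1 reads]
#2 VA=0x3C0E819 (w,kernel):
  [0] read 0x19 idx=30: raw=0x1C007 flags P=1 W=1 U=1 S=0
  [1] read 0x1C idx=14: raw=0x1F007 flags P=1 W=1 U=1 S=0
  → PA=0x1F819  (2 entries read)
#3 VA=0x380980F (w,kernel):
  [0] read 0x19 idx=28: raw=0x21007 flags P=1 W=1 U=1 S=0
  [1] read 0x21 idx=9: raw=0x23005 flags P=1 W=0 U=1 S=0
  ✗ PROTECTION_VIOLATION  [2 reads]
#4 VA=0x2402801 (w,kernel):
  [0] read 0x19 idx=18: raw=0x25007 flags P=1 W=1 U=1 S=0
  [1] read 0x25 idx=2: raw=0x29007 flags P=1 W=1 U=1 S=0
  → PA=0x29801  (2 entries read)
#5 VA=0x320EAB9 (w,kernel):
  [0] read 0x19 idx=25: raw=0x2C007 flags P=1 W=1 U=1 S=0
  [1] read 0x2C idx=14: raw=0x2D005 flags P=1 W=0 U=1 S=0
  ✗ PROTECTION_VIOLATION  [2 reads]
#6 VA=0x2001EF7 (w,user):
  [0] read 0x19 idx=16: raw=0x31007 flags P=1 W=1 U=1 S=0
  [1] read 0x31 idx=1: raw=0x33007 flags P=1 W=1 U=1 S=0
  → PA=0x33EF7  (2 entries read)
#7 VA=0x2001EF7 (r,kernel):
  TLB hit vpn=0x2001 → PA=0x33EF7

TLB: [["0x3C0E", "0x1F"], ["0x2402", "0x29"], ["0x2001", "0x33"]]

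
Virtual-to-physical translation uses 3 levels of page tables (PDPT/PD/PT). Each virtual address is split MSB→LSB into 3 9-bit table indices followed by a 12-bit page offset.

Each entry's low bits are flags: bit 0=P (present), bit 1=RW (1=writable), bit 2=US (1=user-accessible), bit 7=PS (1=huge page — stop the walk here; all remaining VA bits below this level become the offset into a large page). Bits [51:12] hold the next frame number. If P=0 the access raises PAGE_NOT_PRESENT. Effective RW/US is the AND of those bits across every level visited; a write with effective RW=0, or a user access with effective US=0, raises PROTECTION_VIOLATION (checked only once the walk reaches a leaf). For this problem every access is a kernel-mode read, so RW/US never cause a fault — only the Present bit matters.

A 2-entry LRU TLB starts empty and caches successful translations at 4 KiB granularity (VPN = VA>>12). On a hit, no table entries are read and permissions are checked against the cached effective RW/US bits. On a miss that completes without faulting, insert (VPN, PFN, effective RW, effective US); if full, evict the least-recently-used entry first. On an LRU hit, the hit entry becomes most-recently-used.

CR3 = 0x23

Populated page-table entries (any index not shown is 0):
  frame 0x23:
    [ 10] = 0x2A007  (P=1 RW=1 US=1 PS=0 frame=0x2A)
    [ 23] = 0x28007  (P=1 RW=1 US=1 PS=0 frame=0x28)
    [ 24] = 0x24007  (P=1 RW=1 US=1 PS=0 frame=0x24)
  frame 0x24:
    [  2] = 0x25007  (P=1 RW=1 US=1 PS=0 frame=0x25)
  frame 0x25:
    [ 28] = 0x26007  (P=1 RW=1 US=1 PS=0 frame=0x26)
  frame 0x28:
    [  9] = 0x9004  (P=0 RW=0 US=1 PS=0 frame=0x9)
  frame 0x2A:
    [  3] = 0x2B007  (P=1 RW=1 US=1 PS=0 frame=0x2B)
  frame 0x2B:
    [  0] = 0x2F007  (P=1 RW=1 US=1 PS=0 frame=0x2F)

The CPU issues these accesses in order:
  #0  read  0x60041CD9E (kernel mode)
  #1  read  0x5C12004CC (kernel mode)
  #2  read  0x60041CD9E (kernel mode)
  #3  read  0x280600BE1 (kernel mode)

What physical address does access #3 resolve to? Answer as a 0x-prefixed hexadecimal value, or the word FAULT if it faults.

Trace:
#0 VA=0x60041CD9E (r,kernel):
  L0: frame=0x23 idx=24 entry=0x24007 [P=1 RW=1 US=1 PS=0]
  L1: frame=0x24 idx=2 entry=0x25007 [P=1 RW=1 US=1 PS=0]
  L2: frame=0x25 idx=28 entry=0x26007 [P=1 RW=1 US=1 PS=0]
  ⇒ phys 0x26D9E  [3 reads]
#1 VA=0x5C12004CC (r,kernel):
  L0: frame=0x23 idx=23 entry=0x28007 [P=1 RW=1 US=1 PS=0]
  L1: frame=0x28 idx=9 entry=0x9004 [P=0 RW=0 US=1 PS=0]
  ✗ PAGE_NOT_PRESENT  [2 reads]
#2 VA=0x60041CD9E (r,kernel):
  TLB hit vpn=0x60041C → PA=0x26D9E
#3 VA=0x280600BE1 (r,kernel):
  L0: frame=0x23 idx=10 entry=0x2A007 [P=1 RW=1 US=1 PS=0]
  L1: frame=0x2A idx=3 entry=0x2B007 [P=1 RW=1 US=1 PS=0]
  L2: frame=0x2B idx=0 entry=0x2F007 [P=1 RW=1 US=1 PS=0]
  ⇒ phys 0x2FBE1  [3 reads]

Access #3 PA: 0x2FBE1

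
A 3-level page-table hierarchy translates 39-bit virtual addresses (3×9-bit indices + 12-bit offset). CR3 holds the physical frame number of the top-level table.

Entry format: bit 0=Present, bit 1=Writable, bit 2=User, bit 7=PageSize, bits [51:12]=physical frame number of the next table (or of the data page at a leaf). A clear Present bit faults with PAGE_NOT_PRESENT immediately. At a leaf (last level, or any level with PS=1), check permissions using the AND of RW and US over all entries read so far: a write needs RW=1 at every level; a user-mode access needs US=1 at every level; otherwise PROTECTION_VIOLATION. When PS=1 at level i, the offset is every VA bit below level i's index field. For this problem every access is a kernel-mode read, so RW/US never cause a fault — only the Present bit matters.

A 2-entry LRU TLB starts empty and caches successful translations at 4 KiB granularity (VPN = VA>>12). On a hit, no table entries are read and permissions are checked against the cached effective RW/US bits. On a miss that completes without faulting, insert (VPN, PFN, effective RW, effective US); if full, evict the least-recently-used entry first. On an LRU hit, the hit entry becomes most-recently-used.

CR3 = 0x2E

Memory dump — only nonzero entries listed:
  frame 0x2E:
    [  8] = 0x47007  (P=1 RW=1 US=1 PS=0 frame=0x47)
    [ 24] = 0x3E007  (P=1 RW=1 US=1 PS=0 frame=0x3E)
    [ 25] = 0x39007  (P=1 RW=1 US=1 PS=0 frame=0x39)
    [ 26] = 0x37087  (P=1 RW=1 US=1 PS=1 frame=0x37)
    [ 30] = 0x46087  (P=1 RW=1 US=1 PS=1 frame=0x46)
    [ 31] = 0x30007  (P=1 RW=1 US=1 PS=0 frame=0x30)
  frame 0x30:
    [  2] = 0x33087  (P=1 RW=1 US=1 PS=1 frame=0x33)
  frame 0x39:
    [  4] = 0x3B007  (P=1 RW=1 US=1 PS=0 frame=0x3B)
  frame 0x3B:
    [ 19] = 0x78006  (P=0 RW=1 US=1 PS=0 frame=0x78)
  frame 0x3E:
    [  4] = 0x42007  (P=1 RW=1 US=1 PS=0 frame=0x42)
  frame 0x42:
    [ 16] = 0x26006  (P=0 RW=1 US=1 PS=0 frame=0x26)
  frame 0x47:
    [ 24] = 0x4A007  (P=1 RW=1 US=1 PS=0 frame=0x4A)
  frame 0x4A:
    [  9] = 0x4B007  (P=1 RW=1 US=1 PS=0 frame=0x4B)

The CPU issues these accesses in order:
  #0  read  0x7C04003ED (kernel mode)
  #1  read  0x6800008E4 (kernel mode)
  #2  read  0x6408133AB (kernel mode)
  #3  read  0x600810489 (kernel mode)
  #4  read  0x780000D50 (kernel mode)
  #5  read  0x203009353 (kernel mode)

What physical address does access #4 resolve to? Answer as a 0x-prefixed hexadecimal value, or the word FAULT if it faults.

Per-access translation:
#0 VA=0x7C04003ED (r,kernel):
  lvl0: tbl 0x2E, slot 31 ⇒ 0x30007 (P1/RW1/US1/PS0)
  lvl1: tbl 0x30, slot 2 ⇒ 0x33087 (P1/RW1/US1/PS1)
  ⇒ phys 0x333ED (huge @L1)  [2 reads]
#1 VA=0x6800008E4 (r,kernel):
  lvl0: tbl 0x2E, slot 26 ⇒ 0x37087 (P1/RW1/US1/PS1)
  ⇒ phys 0x378E4 (huge @L0)  [1 reads]
#2 VA=0x6408133AB (r,kernel):
  lvl0: tbl 0x2E, slot 25 ⇒ 0x39007 (P1/RW1/US1/PS0)
  lvl1: tbl 0x39, slot 4 ⇒ 0x3B007 (P1/RW1/US1/PS0)
  lvl2: tbl 0x3B, slot 19 ⇒ 0x78006 (P0/RW1/US1/PS0)
  ✗ PAGE_NOT_PRESENT  [3 reads]
#3 VA=0x600810489 (r,kernel):
  lvl0: tbl 0x2E, slot 24 ⇒ 0x3E007 (P1/RW1/US1/PS0)
  lvl1: tbl 0x3E, slot 4 ⇒ 0x42007 (P1/RW1/US1/PS0)
  lvl2: tbl 0x42, slot 16 ⇒ 0x26006 (P0/RW1/US1/PS0)
  ✗ PAGE_NOT_PRESENT  [3 reads]
#4 VA=0x780000D50 (r,kernel):
  lvl0: tbl 0x2E, slot 30 ⇒ 0x46087 (P1/RW1/US1/PS1)
  ⇒ phys 0x46D50 (huge @L0)  [1 reads]
#5 VA=0x203009353 (r,kernel):
  lvl0: tbl 0x2E, slot 8 ⇒ 0x47007 (P1/RW1/US1/PS0)
  lvl1: tbl 0x47, slot 24 ⇒ 0x4A007 (P1/RW1/US1/PS0)
  lvl2: tbl 0x4A, slot 9 ⇒ 0x4B007 (P1/RW1/US1/PS0)
  ⇒ phys 0x4B353  [3 reads]

Access #4 PA: 0x46D50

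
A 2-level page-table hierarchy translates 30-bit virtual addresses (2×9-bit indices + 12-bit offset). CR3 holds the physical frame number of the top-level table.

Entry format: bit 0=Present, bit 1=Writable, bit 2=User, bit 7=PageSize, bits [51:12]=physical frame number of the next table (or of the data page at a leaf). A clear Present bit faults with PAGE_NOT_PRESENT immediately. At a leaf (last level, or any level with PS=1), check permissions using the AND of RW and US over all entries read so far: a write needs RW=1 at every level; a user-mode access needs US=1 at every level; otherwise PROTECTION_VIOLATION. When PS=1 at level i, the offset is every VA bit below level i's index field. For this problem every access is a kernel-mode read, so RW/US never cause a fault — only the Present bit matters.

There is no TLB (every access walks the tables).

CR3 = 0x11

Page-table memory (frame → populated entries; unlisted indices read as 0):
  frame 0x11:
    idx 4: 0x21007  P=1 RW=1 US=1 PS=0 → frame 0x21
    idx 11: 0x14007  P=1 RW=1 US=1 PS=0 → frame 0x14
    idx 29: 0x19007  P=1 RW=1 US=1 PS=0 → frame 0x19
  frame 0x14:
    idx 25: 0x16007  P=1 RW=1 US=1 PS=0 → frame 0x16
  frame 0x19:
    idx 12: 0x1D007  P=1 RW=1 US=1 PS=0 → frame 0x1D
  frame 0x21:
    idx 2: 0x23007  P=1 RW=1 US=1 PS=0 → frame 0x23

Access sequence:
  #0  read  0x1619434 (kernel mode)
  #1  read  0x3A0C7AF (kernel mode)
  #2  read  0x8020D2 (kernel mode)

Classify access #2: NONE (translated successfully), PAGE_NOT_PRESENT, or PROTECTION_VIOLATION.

Per-access translation:
#0 VA=0x1619434 (r,kernel):
  lvl0: tbl 0x11, slot 11 ⇒ 0x14007 (P1/RW1/US1/PS0)
  lvl1: tbl 0x14, slot 25 ⇒ 0x16007 (P1/RW1/US1/PS0)
  → PA=0x16434  (2 entries read)
#1 VA=0x3A0C7AF (r,kernel):
  lvl0: tbl 0x11, slot 29 ⇒ 0x19007 (P1/RW1/US1/PS0)
  lvl1: tbl 0x19, slot 12 ⇒ 0x1D007 (P1/RW1/US1/PS0)
  → PA=0x1D7AF  (2 entries read)
#2 VA=0x8020D2 (r,kernel):
  lvl0: tbl 0x11, slot 4 ⇒ 0x21007 (P1/RW1/US1/PS0)
  lvl1: tbl 0x21, slot 2 ⇒ 0x23007 (P1/RW1/US1/PS0)
  → PA=0x230D2  (2 entries read)

Access #2 fault: NONE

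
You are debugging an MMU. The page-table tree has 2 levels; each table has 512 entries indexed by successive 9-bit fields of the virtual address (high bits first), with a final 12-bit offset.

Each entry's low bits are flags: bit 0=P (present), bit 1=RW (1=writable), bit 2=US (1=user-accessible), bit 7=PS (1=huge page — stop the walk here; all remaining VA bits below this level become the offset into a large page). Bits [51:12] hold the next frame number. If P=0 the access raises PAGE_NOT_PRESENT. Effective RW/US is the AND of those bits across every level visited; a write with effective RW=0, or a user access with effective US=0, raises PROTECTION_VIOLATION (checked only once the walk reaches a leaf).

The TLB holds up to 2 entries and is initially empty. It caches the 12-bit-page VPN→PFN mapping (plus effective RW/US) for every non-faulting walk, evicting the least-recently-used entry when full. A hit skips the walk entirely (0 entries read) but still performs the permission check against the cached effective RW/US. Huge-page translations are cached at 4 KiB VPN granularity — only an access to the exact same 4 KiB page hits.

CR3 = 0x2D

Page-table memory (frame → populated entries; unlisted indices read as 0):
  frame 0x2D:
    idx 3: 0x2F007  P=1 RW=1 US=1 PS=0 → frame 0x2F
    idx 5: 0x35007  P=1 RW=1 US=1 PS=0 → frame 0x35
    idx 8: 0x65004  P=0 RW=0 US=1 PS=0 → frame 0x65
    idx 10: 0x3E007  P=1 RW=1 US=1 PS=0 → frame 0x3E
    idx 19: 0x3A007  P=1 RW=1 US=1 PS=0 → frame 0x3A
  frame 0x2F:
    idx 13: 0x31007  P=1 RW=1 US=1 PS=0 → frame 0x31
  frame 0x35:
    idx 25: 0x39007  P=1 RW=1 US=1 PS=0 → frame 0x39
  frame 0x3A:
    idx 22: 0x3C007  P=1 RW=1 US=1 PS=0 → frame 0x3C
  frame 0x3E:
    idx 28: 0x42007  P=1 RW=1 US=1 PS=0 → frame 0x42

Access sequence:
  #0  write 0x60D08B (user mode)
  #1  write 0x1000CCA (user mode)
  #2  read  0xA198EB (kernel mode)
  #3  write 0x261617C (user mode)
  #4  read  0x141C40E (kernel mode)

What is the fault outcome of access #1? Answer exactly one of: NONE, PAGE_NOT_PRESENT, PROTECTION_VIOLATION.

Walk each access:
#0 VA=0x60D08B (w,user):
  L0: frame=0x2D idx=3 entry=0x2F007 [P=1 RW=1 US=1 PS=0]
  L1: frame=0x2F idx=13 entry=0x31007 [P=1 RW=1 US=1 PS=0]
  ⇒ phys 0x3108B  [2 reads]
#1 VA=0x1000CCA (w,user):
  L0: frame=0x2D idx=8 entry=0x65004 [P=0 RW=0 US=1 PS=0]
  → PAGE_NOT_PRESENT  (1 entries read)
#2 VA=0xA198EB (r,kernel):
  L0: frame=0x2D idx=5 entry=0x35007 [P=1 RW=1 US=1 PS=0]
  L1: frame=0x35 idx=25 entry=0x39007 [P=1 RW=1 US=1 PS=0]
  ⇒ phys 0x398EB  [2 reads]
#3 VA=0x261617C (w,user):
  L0: frame=0x2D idx=19 entry=0x3A007 [P=1 RW=1 US=1 PS=0]
  L1: frame=0x3A idx=22 entry=0x3C007 [P=1 RW=1 US=1 PS=0]
  ⇒ phys 0x3C17C  [2 reads]
#4 VA=0x141C40E (r,kernel):
  L0: frame=0x2D idx=10 entry=0x3E007 [P=1 RW=1 US=1 PS=0]
  L1: frame=0x3E idx=28 entry=0x42007 [P=1 RW=1 US=1 PS=0]
  ⇒ phys 0x4240E  [2 reads]

Access #1 fault: PAGE_NOT_PRESENT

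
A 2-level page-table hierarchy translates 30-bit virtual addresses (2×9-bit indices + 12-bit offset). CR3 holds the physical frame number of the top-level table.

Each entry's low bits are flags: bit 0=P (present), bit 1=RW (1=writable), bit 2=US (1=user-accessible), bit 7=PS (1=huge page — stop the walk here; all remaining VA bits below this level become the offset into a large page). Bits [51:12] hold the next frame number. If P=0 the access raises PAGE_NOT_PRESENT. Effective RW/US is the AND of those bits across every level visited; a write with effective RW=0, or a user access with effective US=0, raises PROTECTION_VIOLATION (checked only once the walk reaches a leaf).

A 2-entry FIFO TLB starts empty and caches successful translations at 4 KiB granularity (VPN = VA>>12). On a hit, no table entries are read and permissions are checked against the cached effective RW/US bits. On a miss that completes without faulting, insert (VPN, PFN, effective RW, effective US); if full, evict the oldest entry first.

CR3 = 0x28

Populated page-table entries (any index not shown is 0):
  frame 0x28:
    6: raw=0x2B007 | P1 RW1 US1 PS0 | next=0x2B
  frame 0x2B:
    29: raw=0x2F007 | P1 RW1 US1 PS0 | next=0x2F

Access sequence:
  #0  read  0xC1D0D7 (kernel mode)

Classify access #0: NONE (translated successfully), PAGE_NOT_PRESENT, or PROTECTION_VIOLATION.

Trace:
#0 VA=0xC1D0D7 (r,kernel):
  lvl0: tbl 0x28, slot 6 ⇒ 0x2B007 (P1/RW1/US1/PS0)
  lvl1: tbl 0x2B, slot 29 ⇒ 0x2F007 (P1/RW1/US1/PS0)
  ✓ 0x2F0D7  — 2 lookups

Access #0 fault: NONE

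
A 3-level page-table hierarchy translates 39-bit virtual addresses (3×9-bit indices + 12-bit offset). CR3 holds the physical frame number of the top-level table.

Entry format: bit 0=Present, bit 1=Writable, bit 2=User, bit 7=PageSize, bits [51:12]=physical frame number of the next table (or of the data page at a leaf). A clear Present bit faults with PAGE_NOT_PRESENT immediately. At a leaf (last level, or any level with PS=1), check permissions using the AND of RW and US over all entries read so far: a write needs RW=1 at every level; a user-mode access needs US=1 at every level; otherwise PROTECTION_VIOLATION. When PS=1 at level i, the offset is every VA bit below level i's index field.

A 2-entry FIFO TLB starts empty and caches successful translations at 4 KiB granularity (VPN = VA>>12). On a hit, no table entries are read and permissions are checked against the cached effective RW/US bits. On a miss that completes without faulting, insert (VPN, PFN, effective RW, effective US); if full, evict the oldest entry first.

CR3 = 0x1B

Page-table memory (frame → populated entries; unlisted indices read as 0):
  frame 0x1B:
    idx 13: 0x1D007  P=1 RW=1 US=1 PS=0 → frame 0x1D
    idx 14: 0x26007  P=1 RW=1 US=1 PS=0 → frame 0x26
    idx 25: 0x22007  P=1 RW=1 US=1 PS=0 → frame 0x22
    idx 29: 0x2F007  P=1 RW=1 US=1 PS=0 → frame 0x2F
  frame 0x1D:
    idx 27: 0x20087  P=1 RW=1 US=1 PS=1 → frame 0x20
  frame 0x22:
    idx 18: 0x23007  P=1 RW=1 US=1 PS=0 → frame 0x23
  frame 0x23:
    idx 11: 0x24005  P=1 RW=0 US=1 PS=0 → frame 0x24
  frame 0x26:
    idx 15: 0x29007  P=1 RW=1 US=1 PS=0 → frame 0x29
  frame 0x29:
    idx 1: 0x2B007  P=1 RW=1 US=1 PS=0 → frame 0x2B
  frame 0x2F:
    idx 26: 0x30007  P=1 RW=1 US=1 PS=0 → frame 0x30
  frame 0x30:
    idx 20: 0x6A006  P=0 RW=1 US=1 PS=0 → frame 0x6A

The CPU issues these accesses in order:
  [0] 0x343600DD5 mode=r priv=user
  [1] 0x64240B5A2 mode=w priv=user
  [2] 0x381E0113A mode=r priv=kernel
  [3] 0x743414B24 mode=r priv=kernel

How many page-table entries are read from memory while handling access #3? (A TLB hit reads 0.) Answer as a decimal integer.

Per-access translation:
#0 VA=0x343600DD5 (r,user):
  [0] read 0x1B idx=13: raw=0x1D007 flags P=1 W=1 U=1 S=0
  [1] read 0x1D idx=27: raw=0x20087 flags P=1 W=1 U=1 S=1
  ✓ 0x20DD5 (huge @L1)  — 2 lookups
#1 VA=0x64240B5A2 (w,user):
  [0] read 0x1B idx=25: raw=0x22007 flags P=1 W=1 U=1 S=0
  [1] read 0x22 idx=18: raw=0x23007 flags P=1 W=1 U=1 S=0
  [2] read 0x23 idx=11: raw=0x24005 flags P=1 W=0 U=1 S=0
  ✗ PROTECTION_VIOLATION  [3 reads]
#2 VA=0x381E0113A (r,kernel):
  [0] read 0x1B idx=14: raw=0x26007 flags P=1 W=1 U=1 S=0
  [1] read 0x26 idx=15: raw=0x29007 flags P=1 W=1 U=1 S=0
  [2] read 0x29 idx=1: raw=0x2B007 flags P=1 W=1 U=1 S=0
  ✓ 0x2B13A  — 3 lookups
#3 VA=0x743414B24 (r,kernel):
  [0] read 0x1B idx=29: raw=0x2F007 flags P=1 W=1 U=1 S=0
  [1] read 0x2F idx=26: raw=0x30007 flags P=1 W=1 U=1 S=0
  [2] read 0x30 idx=20: raw=0x6A006 flags P=0 W=1 U=1 S=0
  ✗ PAGE_NOT_PRESENT  [3 reads]

Entries read for #3: 3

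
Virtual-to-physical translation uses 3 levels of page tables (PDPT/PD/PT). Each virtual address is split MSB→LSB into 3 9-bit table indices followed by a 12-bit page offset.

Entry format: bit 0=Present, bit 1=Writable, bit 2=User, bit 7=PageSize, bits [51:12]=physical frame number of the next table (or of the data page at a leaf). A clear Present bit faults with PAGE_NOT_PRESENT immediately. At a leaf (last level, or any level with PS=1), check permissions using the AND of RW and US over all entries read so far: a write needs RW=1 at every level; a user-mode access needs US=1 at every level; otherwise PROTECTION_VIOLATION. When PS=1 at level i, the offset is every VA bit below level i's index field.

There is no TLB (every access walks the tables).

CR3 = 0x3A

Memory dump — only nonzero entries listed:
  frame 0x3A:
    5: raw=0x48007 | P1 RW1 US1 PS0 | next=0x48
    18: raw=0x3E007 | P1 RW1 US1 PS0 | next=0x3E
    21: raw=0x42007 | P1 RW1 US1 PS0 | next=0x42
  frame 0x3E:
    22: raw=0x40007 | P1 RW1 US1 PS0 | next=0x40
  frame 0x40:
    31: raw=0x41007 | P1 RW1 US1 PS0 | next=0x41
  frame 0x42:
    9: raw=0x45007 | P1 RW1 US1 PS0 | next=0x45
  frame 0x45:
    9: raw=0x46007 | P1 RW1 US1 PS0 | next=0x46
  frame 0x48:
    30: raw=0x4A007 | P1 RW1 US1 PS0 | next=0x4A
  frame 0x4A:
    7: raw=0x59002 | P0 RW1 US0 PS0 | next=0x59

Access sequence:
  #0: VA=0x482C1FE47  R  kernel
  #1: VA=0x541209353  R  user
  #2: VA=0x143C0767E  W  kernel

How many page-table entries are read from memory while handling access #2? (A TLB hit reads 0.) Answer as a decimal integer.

Per-access translation:
#0 VA=0x482C1FE47 (r,kernel):
  L0 @0x3A[18] → 0x3E007  P=1,RW=1,US=1,PS=0
  L1 @0x3E[22] → 0x40007  P=1,RW=1,US=1,PS=0
  L2 @0x40[31] → 0x41007  P=1,RW=1,US=1,PS=0
  ✓ 0x41E47  — 3 lookups
#1 VA=0x541209353 (r,user):
  L0 @0x3A[21] → 0x42007  P=1,RW=1,US=1,PS=0
  L1 @0x42[9] → 0x45007  P=1,RW=1,US=1,PS=0
  L2 @0x45[9] → 0x46007  P=1,RW=1,US=1,PS=0
  ✓ 0x46353  — 3 lookups
#2 VA=0x143C0767E (w,kernel):
  L0 @0x3A[5] → 0x48007  P=1,RW=1,US=1,PS=0
  L1 @0x48[30] → 0x4A007  P=1,RW=1,US=1,PS=0
  L2 @0x4A[7] → 0x59002  P=0,RW=1,US=0,PS=0
  ✗ PAGE_NOT_PRESENT  [3 reads]

Entries read for #2: 3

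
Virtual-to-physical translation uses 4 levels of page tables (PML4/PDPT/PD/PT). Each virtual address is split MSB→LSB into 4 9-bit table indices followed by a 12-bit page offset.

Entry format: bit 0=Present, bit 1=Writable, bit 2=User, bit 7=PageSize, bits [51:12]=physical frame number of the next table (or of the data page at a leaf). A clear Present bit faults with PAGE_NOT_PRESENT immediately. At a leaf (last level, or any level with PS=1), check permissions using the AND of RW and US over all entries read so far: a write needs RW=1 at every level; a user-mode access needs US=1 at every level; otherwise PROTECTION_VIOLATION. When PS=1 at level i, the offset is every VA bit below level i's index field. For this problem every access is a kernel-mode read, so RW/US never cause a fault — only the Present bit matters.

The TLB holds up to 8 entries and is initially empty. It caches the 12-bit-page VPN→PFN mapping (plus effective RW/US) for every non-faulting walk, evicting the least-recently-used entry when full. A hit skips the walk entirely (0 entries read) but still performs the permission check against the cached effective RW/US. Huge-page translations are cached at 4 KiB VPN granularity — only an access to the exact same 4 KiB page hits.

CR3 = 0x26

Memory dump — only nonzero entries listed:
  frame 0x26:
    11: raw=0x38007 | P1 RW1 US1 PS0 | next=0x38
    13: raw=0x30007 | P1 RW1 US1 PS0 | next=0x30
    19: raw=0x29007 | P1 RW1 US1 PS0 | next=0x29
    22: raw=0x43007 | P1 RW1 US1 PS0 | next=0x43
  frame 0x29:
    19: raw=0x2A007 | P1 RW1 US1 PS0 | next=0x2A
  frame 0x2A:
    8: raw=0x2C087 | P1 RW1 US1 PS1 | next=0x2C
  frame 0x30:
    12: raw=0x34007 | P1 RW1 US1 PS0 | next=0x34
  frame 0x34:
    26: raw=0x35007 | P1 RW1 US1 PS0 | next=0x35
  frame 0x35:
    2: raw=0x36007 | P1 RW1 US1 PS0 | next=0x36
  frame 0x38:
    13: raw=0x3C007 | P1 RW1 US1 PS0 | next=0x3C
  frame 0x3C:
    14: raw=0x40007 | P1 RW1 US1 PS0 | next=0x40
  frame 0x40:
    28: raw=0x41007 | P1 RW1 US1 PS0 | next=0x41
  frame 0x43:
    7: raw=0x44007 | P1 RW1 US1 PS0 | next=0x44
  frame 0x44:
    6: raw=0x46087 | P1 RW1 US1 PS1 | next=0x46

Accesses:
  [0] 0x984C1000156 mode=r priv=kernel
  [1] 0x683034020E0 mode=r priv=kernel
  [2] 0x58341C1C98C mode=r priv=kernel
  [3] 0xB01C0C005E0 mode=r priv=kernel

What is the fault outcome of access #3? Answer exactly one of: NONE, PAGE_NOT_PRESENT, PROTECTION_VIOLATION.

Trace:
#0 VA=0x984C1000156 (r,kernel):
  lvl0: tbl 0x26, slot 19 ⇒ 0x29007 (P1/RW1/US1/PS0)
  lvl1: tbl 0x29, slot 19 ⇒ 0x2A007 (P1/RW1/US1/PS0)
  lvl2: tbl 0x2A, slot 8 ⇒ 0x2C087 (P1/RW1/US1/PS1)
  ⇒ phys 0x2C156 (huge @L2)  [3 reads]
#1 VA=0x683034020E0 (r,kernel):
  lvl0: tbl 0x26, slot 13 ⇒ 0x30007 (P1/RW1/US1/PS0)
  lvl1: tbl 0x30, slot 12 ⇒ 0x34007 (P1/RW1/US1/PS0)
  lvl2: tbl 0x34, slot 26 ⇒ 0x35007 (P1/RW1/US1/PS0)
  lvl3: tbl 0x35, slot 2 ⇒ 0x36007 (P1/RW1/US1/PS0)
  ⇒ phys 0x360E0  [4 reads]
#2 VA=0x58341C1C98C (r,kernel):
  lvl0: tbl 0x26, slot 11 ⇒ 0x38007 (P1/RW1/US1/PS0)
  lvl1: tbl 0x38, slot 13 ⇒ 0x3C007 (P1/RW1/US1/PS0)
  lvl2: tbl 0x3C, slot 14 ⇒ 0x40007 (P1/RW1/US1/PS0)
  lvl3: tbl 0x40, slot 28 ⇒ 0x41007 (P1/RW1/US1/PS0)
  ⇒ phys 0x4198C  [4 reads]
#3 VA=0xB01C0C005E0 (r,kernel):
  lvl0: tbl 0x26, slot 22 ⇒ 0x43007 (P1/RW1/US1/PS0)
  lvl1: tbl 0x43, slot 7 ⇒ 0x44007 (P1/RW1/US1/PS0)
  lvl2: tbl 0x44, slot 6 ⇒ 0x46087 (P1/RW1/US1/PS1)
  ⇒ phys 0x465E0 (huge @L2)  [3 reads]

Access #3 fault: NONE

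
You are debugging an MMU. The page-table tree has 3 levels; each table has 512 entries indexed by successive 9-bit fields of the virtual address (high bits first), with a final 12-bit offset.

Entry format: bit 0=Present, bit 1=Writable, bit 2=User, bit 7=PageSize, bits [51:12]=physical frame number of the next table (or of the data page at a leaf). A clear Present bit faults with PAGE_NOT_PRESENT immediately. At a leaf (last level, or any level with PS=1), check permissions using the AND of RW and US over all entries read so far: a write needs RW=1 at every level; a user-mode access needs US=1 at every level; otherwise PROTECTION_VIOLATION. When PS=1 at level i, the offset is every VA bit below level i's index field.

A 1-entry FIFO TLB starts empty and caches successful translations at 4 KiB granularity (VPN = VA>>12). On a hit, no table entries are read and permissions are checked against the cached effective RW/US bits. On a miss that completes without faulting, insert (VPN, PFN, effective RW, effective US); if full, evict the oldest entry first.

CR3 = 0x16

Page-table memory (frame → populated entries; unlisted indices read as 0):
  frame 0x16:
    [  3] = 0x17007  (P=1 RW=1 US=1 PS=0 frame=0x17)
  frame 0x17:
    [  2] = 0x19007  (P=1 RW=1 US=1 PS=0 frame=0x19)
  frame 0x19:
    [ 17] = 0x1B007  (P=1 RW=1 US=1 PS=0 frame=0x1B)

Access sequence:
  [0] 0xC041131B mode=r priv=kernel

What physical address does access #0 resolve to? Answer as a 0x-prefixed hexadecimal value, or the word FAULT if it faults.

Trace:
#0 VA=0xC041131B (r,kernel):
  [0] read 0x16 idx=3: raw=0x17007 flags P=1 W=1 U=1 S=0
  [1] read 0x17 idx=2: raw=0x19007 flags P=1 W=1 U=1 S=0
  [2] read 0x19 idx=17: raw=0x1B007 flags P=1 W=1 U=1 S=0
  ✓ 0x1B31B  — 3 lookups

Access #0 PA: 0x1B31B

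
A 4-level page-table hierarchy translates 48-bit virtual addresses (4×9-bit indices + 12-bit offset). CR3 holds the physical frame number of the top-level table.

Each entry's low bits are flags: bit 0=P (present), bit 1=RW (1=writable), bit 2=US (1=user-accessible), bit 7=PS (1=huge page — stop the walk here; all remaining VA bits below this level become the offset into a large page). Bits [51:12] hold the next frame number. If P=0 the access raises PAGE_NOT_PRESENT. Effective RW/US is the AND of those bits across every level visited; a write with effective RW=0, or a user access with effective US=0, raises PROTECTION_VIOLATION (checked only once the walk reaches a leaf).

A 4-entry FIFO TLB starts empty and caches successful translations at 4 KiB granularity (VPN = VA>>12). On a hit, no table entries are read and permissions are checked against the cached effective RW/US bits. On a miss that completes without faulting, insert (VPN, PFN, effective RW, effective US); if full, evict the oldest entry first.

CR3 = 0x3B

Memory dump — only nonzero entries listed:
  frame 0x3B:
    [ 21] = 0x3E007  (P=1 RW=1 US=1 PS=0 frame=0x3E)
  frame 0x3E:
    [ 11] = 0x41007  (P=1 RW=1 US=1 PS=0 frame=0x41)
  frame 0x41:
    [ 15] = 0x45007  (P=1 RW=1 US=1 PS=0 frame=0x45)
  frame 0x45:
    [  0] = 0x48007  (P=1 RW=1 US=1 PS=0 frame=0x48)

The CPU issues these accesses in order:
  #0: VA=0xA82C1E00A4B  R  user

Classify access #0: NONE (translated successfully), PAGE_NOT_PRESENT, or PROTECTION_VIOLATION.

Trace:
#0 VA=0xA82C1E00A4B (r,user):
  [0] read 0x3B idx=21: raw=0x3E007 flags P=1 W=1 U=1 S=0
  [1] read 0x3E idx=11: raw=0x41007 flags P=1 W=1 U=1 S=0
  [2] read 0x41 idx=15: raw=0x45007 flags P=1 W=1 U=1 S=0
  [3] read 0x45 idx=0: raw=0x48007 flags P=1 W=1 U=1 S=0
  ✓ 0x48A4B  — 4 lookups

Access #0 fault: NONE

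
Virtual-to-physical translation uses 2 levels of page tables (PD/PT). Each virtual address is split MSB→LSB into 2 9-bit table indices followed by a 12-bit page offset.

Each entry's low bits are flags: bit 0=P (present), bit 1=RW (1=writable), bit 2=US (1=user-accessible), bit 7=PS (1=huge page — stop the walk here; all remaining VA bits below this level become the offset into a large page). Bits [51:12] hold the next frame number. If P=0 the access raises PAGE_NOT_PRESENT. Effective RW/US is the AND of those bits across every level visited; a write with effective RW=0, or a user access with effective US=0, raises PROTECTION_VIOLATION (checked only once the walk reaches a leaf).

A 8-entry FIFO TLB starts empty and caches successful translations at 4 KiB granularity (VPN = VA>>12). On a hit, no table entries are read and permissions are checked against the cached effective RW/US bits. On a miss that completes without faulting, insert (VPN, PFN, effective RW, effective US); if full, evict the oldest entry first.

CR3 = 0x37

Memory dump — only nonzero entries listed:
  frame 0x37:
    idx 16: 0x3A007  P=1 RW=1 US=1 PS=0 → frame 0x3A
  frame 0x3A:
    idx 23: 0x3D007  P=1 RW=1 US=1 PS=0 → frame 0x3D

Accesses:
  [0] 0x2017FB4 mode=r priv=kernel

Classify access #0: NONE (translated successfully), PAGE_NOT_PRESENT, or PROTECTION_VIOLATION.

Walk each access:
#0 VA=0x2017FB4 (r,kernel):
  L0 @0x37[16] → 0x3A007  P=1,RW=1,US=1,PS=0
  L1 @0x3A[23] → 0x3D007  P=1,RW=1,US=1,PS=0
  ⇒ phys 0x3DFB4  [2 reads]

Access #0 fault: NONE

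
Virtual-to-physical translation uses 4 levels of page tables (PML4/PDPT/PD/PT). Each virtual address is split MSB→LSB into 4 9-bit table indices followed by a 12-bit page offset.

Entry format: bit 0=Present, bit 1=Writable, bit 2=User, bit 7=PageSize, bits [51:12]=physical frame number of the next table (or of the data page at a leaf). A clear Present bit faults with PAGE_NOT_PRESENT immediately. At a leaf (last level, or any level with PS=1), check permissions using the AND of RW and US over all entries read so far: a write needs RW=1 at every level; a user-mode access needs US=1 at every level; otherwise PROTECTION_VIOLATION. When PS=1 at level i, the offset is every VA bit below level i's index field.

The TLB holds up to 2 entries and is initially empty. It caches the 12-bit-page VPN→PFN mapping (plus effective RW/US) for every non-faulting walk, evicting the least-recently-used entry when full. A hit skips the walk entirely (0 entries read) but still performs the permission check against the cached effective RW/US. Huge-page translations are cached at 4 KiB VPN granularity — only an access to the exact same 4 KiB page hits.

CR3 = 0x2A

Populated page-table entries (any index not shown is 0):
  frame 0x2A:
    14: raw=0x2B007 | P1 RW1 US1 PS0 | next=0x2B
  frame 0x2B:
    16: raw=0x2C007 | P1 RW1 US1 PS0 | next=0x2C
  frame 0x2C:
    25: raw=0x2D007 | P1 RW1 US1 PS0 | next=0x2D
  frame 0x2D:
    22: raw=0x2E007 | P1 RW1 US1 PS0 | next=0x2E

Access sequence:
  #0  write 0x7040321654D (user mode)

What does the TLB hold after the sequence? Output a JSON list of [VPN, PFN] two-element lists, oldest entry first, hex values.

Per-access translation:
#0 VA=0x7040321654D (w,user):
  lvl0: tbl 0x2A, slot 14 ⇒ 0x2B007 (P1/RW1/US1/PS0)
  lvl1: tbl 0x2B, slot 16 ⇒ 0x2C007 (P1/RW1/US1/PS0)
  lvl2: tbl 0x2C, slot 25 ⇒ 0x2D007 (P1/RW1/US1/PS0)
  lvl3: tbl 0x2D, slot 22 ⇒ 0x2E007 (P1/RW1/US1/PS0)
  → PA=0x2E54D  (4 entries read)

TLB: [["0x70403216", "0x2E"]]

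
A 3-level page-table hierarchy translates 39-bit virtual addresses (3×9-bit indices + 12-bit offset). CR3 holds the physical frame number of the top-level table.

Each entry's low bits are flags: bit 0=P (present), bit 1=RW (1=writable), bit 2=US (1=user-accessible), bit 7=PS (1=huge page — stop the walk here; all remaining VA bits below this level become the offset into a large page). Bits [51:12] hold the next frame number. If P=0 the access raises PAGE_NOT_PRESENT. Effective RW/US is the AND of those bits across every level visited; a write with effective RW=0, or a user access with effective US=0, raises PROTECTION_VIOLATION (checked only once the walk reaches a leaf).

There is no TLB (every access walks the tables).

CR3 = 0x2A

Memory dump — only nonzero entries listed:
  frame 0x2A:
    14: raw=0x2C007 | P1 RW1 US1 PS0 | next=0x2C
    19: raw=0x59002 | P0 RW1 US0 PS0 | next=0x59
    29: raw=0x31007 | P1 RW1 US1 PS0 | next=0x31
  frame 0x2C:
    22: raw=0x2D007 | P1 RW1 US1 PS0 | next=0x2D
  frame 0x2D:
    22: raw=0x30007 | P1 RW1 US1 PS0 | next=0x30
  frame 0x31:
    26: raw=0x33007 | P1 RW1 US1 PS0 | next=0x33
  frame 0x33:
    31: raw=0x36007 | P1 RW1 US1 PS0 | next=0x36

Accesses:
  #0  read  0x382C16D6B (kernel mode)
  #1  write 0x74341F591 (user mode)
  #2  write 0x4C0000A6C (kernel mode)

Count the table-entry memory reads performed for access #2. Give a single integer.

Per-access translation:
#0 VA=0x382C16D6B (r,kernel):
  [0] read 0x2A idx=14: raw=0x2C007 flags P=1 W=1 U=1 S=0
  [1] read 0x2C idx=22: raw=0x2D007 flags P=1 W=1 U=1 S=0
  [2] read 0x2D idx=22: raw=0x30007 flags P=1 W=1 U=1 S=0
  → PA=0x30D6B  (3 entries read)
#1 VA=0x74341F591 (w,user):
  [0] read 0x2A idx=29: raw=0x31007 flags P=1 W=1 U=1 S=0
  [1] read 0x31 idx=26: raw=0x33007 flags P=1 W=1 U=1 S=0
  [2] read 0x33 idx=31: raw=0x36007 flags P=1 W=1 U=1 S=0
  → PA=0x36591  (3 entries read)
#2 VA=0x4C0000A6C (w,kernel):
  [0] read 0x2A idx=19: raw=0x59002 flags P=0 W=1 U=0 S=0
  ✗ PAGE_NOT_PRESENT  [1 reads]

Entries read for #2: 1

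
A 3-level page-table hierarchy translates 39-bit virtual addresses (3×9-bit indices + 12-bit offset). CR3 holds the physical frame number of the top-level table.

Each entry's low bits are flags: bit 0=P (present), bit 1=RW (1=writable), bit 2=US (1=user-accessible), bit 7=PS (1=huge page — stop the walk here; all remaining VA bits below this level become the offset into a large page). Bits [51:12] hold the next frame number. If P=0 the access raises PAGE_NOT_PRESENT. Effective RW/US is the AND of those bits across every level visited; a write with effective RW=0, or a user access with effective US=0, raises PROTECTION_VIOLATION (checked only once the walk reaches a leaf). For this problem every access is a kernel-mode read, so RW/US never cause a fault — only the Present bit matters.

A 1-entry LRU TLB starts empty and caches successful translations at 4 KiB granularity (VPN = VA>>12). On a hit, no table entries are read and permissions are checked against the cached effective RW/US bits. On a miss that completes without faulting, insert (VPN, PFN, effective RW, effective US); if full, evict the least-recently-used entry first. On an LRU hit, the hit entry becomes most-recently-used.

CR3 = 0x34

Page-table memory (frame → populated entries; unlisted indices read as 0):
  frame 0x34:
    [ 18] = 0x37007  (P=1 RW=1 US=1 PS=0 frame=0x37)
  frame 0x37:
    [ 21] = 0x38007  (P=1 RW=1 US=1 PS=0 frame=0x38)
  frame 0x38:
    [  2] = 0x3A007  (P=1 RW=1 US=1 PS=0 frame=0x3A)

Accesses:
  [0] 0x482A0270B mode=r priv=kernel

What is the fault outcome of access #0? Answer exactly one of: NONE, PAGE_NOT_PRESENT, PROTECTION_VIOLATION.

Walk each access:
#0 VA=0x482A0270B (r,kernel):
  lvl0: tbl 0x34, slot 18 ⇒ 0x37007 (P1/RW1/US1/PS0)
  lvl1: tbl 0x37, slot 21 ⇒ 0x38007 (P1/RW1/US1/PS0)
  lvl2: tbl 0x38, slot 2 ⇒ 0x3A007 (P1/RW1/US1/PS0)
  ✓ 0x3A70B  — 3 lookups

Access #0 fault: NONE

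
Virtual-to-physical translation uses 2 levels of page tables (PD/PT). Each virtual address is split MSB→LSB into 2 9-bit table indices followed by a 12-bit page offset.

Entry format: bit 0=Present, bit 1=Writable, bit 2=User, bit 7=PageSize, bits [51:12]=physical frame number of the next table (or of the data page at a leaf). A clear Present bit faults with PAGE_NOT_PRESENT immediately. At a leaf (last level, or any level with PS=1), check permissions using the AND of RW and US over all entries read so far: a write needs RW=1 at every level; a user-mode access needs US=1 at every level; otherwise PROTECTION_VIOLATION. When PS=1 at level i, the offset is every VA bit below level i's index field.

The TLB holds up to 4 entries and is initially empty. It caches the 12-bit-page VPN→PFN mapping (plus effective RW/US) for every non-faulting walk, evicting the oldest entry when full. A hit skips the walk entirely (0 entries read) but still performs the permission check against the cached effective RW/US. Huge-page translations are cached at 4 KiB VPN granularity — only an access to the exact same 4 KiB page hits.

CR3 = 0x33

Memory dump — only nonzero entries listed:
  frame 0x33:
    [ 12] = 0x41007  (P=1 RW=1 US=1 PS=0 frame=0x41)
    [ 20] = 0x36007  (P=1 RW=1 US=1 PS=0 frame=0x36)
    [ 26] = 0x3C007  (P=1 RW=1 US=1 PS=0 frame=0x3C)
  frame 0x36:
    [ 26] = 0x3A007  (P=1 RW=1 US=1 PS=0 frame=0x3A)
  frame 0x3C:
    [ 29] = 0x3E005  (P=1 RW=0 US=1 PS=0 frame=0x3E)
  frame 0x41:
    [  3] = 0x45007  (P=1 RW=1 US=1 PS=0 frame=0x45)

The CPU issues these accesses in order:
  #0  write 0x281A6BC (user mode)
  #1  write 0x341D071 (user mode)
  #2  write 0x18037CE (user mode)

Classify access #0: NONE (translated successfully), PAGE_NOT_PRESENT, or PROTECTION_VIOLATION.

Walk each access:
#0 VA=0x281A6BC (w,user):
  L0 @0x33[20] → 0x36007  P=1,RW=1,US=1,PS=0
  L1 @0x36[26] → 0x3A007  P=1,RW=1,US=1,PS=0
  ⇒ phys 0x3A6BC  [2 reads]
#1 VA=0x341D071 (w,user):
  L0 @0x33[26] → 0x3C007  P=1,RW=1,US=1,PS=0
  L1 @0x3C[29] → 0x3E005  P=1,RW=0,US=1,PS=0
  ⇒ fault: PROTECTION_VIOLATION  — 2 lookups
#2 VA=0x18037CE (w,user):
  L0 @0x33[12] → 0x41007  P=1,RW=1,US=1,PS=0
  L1 @0x41[3] → 0x45007  P=1,RW=1,US=1,PS=0
  ⇒ phys 0x457CE  [2 reads]

Access #0 fault: NONE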